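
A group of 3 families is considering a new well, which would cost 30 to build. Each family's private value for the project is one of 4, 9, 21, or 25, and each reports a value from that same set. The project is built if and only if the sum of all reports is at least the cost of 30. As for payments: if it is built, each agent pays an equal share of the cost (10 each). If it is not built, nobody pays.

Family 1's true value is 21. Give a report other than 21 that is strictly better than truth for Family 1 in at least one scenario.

Suppose Family 2 reports 4 and Family 3 reports 4.
Report 21: project not built, utility 0.
Report 25: project built, pays 10, utility 21 - 10 = 11.
So reporting 25 beats truth here (11 > 0).

25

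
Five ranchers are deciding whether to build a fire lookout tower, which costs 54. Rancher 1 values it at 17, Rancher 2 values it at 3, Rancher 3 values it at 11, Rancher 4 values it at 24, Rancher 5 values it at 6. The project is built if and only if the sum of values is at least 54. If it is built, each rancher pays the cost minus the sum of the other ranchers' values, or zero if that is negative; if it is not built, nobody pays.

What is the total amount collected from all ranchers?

Total value 61 ≥ cost 54, so it is built.
Rancher 1: others sum to 44; max(0, 54 - 44) = 10.
Rancher 2: others sum to 58; max(0, 54 - 58) = 0.
Rancher 3: others sum to 50; max(0, 54 - 50) = 4.
Rancher 4: others sum to 37; max(0, 54 - 37) = 17.
Rancher 5: others sum to 55; max(0, 54 - 55) = 0.
Total collected = 10 + 0 + 4 + 17 + 0 = 31.

31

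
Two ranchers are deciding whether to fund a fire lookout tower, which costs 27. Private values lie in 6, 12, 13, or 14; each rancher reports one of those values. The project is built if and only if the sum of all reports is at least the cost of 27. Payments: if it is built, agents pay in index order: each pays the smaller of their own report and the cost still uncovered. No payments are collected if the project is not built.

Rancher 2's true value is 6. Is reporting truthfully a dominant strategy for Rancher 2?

Yes

Check each profile of the others' reports and compare truth against every alternative report.
Others report (6): truth gives 0, best alternative gives 0.
Others report (12): truth gives 0, best alternative gives 0.
Others report (13): truth gives 0, best alternative gives 0.
Others report (14): truth gives 0, best alternative gives 0.
In every case the truthful report is at least as good as any alternative, so it is a dominant strategy.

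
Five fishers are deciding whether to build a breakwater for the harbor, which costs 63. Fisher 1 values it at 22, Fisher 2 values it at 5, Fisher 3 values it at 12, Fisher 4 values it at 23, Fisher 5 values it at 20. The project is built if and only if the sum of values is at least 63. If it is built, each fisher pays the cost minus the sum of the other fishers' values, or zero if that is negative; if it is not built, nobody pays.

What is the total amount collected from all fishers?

Total value 82 ≥ cost 63, so it is built.
Fisher 1: others sum to 60; max(0, 63 - 60) = 3.
Fisher 2: others sum to 77; max(0, 63 - 77) = 0.
Fisher 3: others sum to 70; max(0, 63 - 70) = 0.
Fisher 4: others sum to 59; max(0, 63 - 59) = 4.
Fisher 5: others sum to 62; max(0, 63 - 62) = 1.
Total collected = 3 + 0 + 0 + 4 + 1 = 8.

8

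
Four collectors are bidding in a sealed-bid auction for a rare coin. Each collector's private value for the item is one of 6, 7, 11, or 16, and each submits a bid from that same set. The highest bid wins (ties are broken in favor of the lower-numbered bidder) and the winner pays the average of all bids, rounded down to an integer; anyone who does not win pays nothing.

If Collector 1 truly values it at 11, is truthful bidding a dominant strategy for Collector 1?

Consider the case where Collector 2 bids 6, Collector 3 bids 6 and Collector 4 bids 6.
Truthful bid 11: wins, pays 7, utility 11 - 7 = 4.
Bid 6 instead: wins, pays 6, utility 11 - 6 = 5.
Since 5 > 4, bidding 6 is strictly better here, so truthful bidding is not dominant.

No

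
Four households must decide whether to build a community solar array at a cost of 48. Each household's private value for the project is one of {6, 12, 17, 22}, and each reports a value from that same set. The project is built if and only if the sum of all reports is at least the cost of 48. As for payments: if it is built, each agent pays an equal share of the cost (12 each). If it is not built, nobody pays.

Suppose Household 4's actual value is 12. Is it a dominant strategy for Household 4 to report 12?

Yes

Check each profile of the others' reports and compare truth against every alternative report.
Others report (6, 6, 6): truth gives 0, best alternative gives 0.
Others report (6, 6, 12): truth gives 0, best alternative gives 0.
Others report (6, 6, 17): truth gives 0, best alternative gives 0.
Others report (6, 6, 22): truth gives 0, best alternative gives 0.
Others report (6, 12, 6): truth gives 0, best alternative gives 0.
Others report (6, 12, 12): truth gives 0, best alternative gives 0.
(Remaining 58 profiles checked similarly; truth is weakly best in each.)
In every case the truthful report is at least as good as any alternative, so it is a dominant strategy.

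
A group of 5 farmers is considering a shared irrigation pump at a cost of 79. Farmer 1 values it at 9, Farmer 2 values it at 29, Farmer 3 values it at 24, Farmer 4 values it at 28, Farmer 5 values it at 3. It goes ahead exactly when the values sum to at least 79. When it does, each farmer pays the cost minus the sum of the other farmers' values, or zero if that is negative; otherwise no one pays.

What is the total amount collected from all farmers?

39

Total value 93 ≥ cost 79, so it is built.
Farmer 1: others sum to 84; max(0, 79 - 84) = 0.
Farmer 2: others sum to 64; max(0, 79 - 64) = 15.
Farmer 3: others sum to 69; max(0, 79 - 69) = 10.
Farmer 4: others sum to 65; max(0, 79 - 65) = 14.
Farmer 5: others sum to 90; max(0, 79 - 90) = 0.
Total collected = 0 + 15 + 10 + 14 + 0 = 39.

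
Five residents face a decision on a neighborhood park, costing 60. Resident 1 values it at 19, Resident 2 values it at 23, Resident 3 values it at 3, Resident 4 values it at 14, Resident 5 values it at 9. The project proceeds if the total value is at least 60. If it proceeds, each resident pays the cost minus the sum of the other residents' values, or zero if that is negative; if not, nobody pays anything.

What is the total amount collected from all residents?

Total value 68 ≥ cost 60, so it is built.
Resident 1: others sum to 49; max(0, 60 - 49) = 11.
Resident 2: others sum to 45; max(0, 60 - 45) = 15.
Resident 3: others sum to 65; max(0, 60 - 65) = 0.
Resident 4: others sum to 54; max(0, 60 - 54) = 6.
Resident 5: others sum to 59; max(0, 60 - 59) = 1.
Total collected = 11 + 15 + 0 + 6 + 1 = 33.

33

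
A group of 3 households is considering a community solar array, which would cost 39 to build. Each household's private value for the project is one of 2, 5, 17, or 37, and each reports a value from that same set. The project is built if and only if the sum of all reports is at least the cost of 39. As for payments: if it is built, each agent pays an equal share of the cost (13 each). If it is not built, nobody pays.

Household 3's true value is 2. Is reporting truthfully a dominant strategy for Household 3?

Yes

Check each profile of the others' reports and compare truth against every alternative report.
Others report (17, 17): truth gives 0, best alternative gives -11.
Others report (2, 37): truth gives -11, best alternative gives -11.
Others report (5, 37): truth gives -11, best alternative gives -11.
Others report (17, 37): truth gives -11, best alternative gives -11.
Others report (37, 2): truth gives -11, best alternative gives -11.
Others report (37, 5): truth gives -11, best alternative gives -11.
(Remaining 10 profiles checked similarly; truth is weakly best in each.)
In every case the truthful report is at least as good as any alternative, so it is a dominant strategy.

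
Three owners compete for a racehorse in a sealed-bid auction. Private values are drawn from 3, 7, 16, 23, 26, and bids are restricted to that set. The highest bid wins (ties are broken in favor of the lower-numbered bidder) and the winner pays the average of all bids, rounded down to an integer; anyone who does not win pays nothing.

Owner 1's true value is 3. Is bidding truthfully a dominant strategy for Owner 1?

Check each profile of the others' bids and compare truth against every alternative bid.
Others bid (7, 7): truth gives 0, best alternative gives -4.
Others bid (3, 7): truth gives 0, best alternative gives -2.
Others bid (7, 3): truth gives 0, best alternative gives -2.
Others bid (3, 3): truth gives 0, best alternative gives -1.
Others bid (3, 16): truth gives 0, best alternative gives 0.
Others bid (3, 23): truth gives 0, best alternative gives 0.
(Remaining 19 profiles checked similarly; truth is weakly best in each.)
In every case the truthful bid is at least as good as any alternative, so it is a dominant strategy.

Yes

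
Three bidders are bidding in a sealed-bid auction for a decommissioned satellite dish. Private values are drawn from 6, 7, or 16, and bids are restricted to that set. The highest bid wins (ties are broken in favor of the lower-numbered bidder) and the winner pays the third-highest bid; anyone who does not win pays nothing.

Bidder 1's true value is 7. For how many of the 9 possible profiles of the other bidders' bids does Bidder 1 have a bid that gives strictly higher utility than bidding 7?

2

Others bid (6, 16): truth gives 0; bid 16 gives 1 > 0. Violating.
Others bid (16, 6): truth gives 0; bid 16 gives 1 > 0. Violating.
Others bid (6, 6): truth gives 1; no alternative beats it.
Others bid (6, 7): truth gives 1; no alternative beats it.
(Checking all 9 profiles: 2 have a profitable deviation, 7 do not.)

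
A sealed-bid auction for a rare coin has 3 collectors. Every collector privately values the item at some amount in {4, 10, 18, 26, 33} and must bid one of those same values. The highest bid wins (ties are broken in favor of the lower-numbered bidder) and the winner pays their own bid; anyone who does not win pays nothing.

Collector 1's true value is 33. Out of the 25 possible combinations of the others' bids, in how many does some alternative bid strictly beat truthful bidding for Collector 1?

Others bid (4, 4): truth gives 0; bid 4 gives 29 > 0. Violating.
Others bid (4, 10): truth gives 0; bid 10 gives 23 > 0. Violating.
Others bid (4, 18): truth gives 0; bid 18 gives 15 > 0. Violating.
Others bid (4, 26): truth gives 0; bid 26 gives 7 > 0. Violating.
Others bid (4, 33): truth gives 0; no alternative beats it.
Others bid (10, 33): truth gives 0; no alternative beats it.
(Checking all 25 profiles: 16 have a profitable deviation, 9 do not.)

16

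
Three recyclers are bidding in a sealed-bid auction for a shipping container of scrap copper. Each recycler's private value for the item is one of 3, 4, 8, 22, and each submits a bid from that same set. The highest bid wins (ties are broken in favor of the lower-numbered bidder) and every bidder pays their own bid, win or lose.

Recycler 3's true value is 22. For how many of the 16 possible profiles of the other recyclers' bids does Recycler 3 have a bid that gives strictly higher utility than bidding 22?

Others bid (3, 3): truth gives 0; bid 4 gives 18 > 0. Violating.
Others bid (3, 4): truth gives 0; bid 8 gives 14 > 0. Violating.
Others bid (3, 22): truth gives -22; bid 3 gives -3 > -22. Violating.
Others bid (4, 3): truth gives 0; bid 8 gives 14 > 0. Violating.
Others bid (3, 8): truth gives 0; no alternative beats it.
Others bid (4, 8): truth gives 0; no alternative beats it.
(Checking all 16 profiles: 11 have a profitable deviation, 5 do not.)

11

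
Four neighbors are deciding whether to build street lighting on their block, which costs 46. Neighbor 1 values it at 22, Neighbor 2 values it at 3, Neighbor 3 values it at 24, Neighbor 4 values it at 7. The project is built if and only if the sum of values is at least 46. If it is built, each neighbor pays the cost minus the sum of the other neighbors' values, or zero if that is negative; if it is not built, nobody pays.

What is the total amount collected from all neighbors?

26

Total value 56 ≥ cost 46, so it is built.
Neighbor 1: others sum to 34; max(0, 46 - 34) = 12.
Neighbor 2: others sum to 53; max(0, 46 - 53) = 0.
Neighbor 3: others sum to 32; max(0, 46 - 32) = 14.
Neighbor 4: others sum to 49; max(0, 46 - 49) = 0.
Total collected = 12 + 0 + 14 + 0 = 26.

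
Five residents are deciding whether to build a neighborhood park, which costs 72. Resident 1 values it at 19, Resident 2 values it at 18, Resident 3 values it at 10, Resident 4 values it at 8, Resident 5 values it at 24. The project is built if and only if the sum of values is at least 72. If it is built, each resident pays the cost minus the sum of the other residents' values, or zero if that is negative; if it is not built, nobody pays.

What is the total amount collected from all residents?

Total value 79 ≥ cost 72, so it is built.
Resident 1: others sum to 60; max(0, 72 - 60) = 12.
Resident 2: others sum to 61; max(0, 72 - 61) = 11.
Resident 3: others sum to 69; max(0, 72 - 69) = 3.
Resident 4: others sum to 71; max(0, 72 - 71) = 1.
Resident 5: others sum to 55; max(0, 72 - 55) = 17.
Total collected = 12 + 11 + 3 + 1 + 17 = 44.

44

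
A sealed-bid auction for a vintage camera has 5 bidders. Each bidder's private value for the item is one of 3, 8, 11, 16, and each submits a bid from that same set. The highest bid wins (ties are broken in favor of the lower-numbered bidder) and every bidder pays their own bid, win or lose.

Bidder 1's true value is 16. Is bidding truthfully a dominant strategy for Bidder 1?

Consider the case where Bidder 2 bids 3, Bidder 3 bids 3, Bidder 4 bids 3 and Bidder 5 bids 3.
Truthful bid 16: wins, pays 16, utility 16 - 16 = 0.
Bid 3 instead: wins, pays 3, utility 16 - 3 = 13.
Since 13 > 0, bidding 3 is strictly better here, so truthful bidding is not dominant.

No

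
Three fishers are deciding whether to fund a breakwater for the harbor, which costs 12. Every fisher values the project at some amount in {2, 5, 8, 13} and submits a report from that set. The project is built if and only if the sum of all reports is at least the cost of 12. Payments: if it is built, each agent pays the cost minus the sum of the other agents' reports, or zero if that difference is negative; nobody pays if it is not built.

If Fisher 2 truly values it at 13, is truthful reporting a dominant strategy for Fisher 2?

Yes

Check each profile of the others' reports and compare truth against every alternative report.
Others report (2, 13): truth gives 13, best alternative gives 13.
Others report (5, 8): truth gives 13, best alternative gives 13.
Others report (5, 13): truth gives 13, best alternative gives 13.
Others report (8, 5): truth gives 13, best alternative gives 13.
Others report (8, 8): truth gives 13, best alternative gives 13.
Others report (8, 13): truth gives 13, best alternative gives 13.
(Remaining 10 profiles checked similarly; truth is weakly best in each.)
In every case the truthful report is at least as good as any alternative, so it is a dominant strategy.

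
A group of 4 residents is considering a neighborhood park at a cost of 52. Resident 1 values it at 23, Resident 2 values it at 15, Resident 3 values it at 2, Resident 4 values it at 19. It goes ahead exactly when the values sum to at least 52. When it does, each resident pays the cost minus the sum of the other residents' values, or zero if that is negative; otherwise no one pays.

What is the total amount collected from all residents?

36

Total value 59 ≥ cost 52, so it is built.
Resident 1: others sum to 36; max(0, 52 - 36) = 16.
Resident 2: others sum to 44; max(0, 52 - 44) = 8.
Resident 3: others sum to 57; max(0, 52 - 57) = 0.
Resident 4: others sum to 40; max(0, 52 - 40) = 12.
Total collected = 16 + 8 + 0 + 12 = 36.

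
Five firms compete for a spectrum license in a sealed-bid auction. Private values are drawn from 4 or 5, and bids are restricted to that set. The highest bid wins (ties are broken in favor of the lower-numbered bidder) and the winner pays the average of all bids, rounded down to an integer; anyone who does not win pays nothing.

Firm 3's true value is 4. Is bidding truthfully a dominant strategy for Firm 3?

Yes

Check each profile of the others' bids and compare truth against every alternative bid.
Others bid (4, 4, 4, 4): truth gives 0, best alternative gives 0.
Others bid (4, 4, 4, 5): truth gives 0, best alternative gives 0.
Others bid (4, 4, 5, 4): truth gives 0, best alternative gives 0.
Others bid (4, 4, 5, 5): truth gives 0, best alternative gives 0.
Others bid (4, 5, 4, 4): truth gives 0, best alternative gives 0.
Others bid (4, 5, 4, 5): truth gives 0, best alternative gives 0.
(Remaining 10 profiles checked similarly; truth is weakly best in each.)
In every case the truthful bid is at least as good as any alternative, so it is a dominant strategy.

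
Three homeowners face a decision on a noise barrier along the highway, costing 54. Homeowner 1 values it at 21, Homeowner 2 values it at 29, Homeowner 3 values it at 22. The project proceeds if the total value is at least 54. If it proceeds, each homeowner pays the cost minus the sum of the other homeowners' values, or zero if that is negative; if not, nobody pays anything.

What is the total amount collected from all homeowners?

18

Total value 72 ≥ cost 54, so it is built.
Homeowner 1: others sum to 51; max(0, 54 - 51) = 3.
Homeowner 2: others sum to 43; max(0, 54 - 43) = 11.
Homeowner 3: others sum to 50; max(0, 54 - 50) = 4.
Total collected = 3 + 11 + 4 = 18.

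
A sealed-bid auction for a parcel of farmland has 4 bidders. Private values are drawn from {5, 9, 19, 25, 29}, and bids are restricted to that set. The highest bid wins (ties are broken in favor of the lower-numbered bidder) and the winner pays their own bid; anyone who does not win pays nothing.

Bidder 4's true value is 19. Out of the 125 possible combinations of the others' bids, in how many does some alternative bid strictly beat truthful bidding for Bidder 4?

Others bid (5, 5, 5): truth gives 0; bid 9 gives 10 > 0. Violating.
Others bid (5, 5, 9): truth gives 0; no alternative beats it.
Others bid (5, 5, 19): truth gives 0; no alternative beats it.
(Checking all 125 profiles: 1 has a profitable deviation, 124 do not.)

1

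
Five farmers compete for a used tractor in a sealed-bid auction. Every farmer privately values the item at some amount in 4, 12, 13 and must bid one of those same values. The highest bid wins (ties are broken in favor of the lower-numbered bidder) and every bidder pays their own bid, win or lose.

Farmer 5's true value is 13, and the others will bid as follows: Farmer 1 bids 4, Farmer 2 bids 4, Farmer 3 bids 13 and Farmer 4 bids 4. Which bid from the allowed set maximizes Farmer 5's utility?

4

Bid 4: loses but pays 4, utility -4.
Bid 12: loses but pays 12, utility -12.
Bid 13: loses but pays 13, utility -13.
The best choice is 4 with utility -4.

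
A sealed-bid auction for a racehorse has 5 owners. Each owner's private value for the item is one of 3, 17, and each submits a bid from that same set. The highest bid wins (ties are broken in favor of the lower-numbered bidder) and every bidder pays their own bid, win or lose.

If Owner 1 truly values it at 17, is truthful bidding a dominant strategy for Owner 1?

No

Consider the case where Owner 2 bids 3, Owner 3 bids 3, Owner 4 bids 3 and Owner 5 bids 3.
Truthful bid 17: wins, pays 17, utility 17 - 17 = 0.
Bid 3 instead: wins, pays 3, utility 17 - 3 = 14.
Since 14 > 0, bidding 3 is strictly better here, so truthful bidding is not dominant.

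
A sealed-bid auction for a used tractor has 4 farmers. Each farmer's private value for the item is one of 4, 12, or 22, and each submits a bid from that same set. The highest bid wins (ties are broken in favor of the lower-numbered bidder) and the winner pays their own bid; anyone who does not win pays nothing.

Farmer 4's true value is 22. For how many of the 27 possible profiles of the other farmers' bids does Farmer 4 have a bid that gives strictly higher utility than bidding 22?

Others bid (4, 4, 4): truth gives 0; bid 12 gives 10 > 0. Violating.
Others bid (4, 4, 12): truth gives 0; no alternative beats it.
Others bid (4, 4, 22): truth gives 0; no alternative beats it.
(Checking all 27 profiles: 1 has a profitable deviation, 26 do not.)

1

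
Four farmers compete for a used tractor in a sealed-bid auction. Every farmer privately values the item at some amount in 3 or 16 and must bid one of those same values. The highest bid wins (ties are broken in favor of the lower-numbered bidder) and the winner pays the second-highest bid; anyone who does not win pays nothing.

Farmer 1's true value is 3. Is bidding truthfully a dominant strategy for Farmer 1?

Check each profile of the others' bids and compare truth against every alternative bid.
Others bid (3, 3, 16): truth gives 0, best alternative gives -13.
Others bid (3, 16, 3): truth gives 0, best alternative gives -13.
Others bid (3, 16, 16): truth gives 0, best alternative gives -13.
Others bid (16, 3, 3): truth gives 0, best alternative gives -13.
Others bid (16, 3, 16): truth gives 0, best alternative gives -13.
Others bid (16, 16, 3): truth gives 0, best alternative gives -13.
(Remaining 2 profiles checked similarly; truth is weakly best in each.)
In every case the truthful bid is at least as good as any alternative, so it is a dominant strategy.

Yes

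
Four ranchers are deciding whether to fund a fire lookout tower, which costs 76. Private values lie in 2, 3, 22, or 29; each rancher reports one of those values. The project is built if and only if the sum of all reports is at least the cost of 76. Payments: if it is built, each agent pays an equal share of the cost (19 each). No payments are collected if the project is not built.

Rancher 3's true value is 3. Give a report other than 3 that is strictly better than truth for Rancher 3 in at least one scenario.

Suppose Rancher 1 reports 22, Rancher 2 reports 22 and Rancher 4 reports 29.
Report 3: project built, pays 19, utility 3 - 19 = -16.
Report 2: project not built, utility 0.
So reporting 2 beats truth here (0 > -16).

2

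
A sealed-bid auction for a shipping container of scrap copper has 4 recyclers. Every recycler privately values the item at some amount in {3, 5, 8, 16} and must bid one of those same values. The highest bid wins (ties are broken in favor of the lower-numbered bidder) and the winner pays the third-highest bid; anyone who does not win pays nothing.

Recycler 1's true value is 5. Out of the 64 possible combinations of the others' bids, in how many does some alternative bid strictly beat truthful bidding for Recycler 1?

6

Others bid (3, 3, 8): truth gives 0; bid 8 gives 2 > 0. Violating.
Others bid (3, 3, 16): truth gives 0; bid 16 gives 2 > 0. Violating.
Others bid (3, 8, 3): truth gives 0; bid 8 gives 2 > 0. Violating.
Others bid (3, 16, 3): truth gives 0; bid 16 gives 2 > 0. Violating.
Others bid (3, 3, 3): truth gives 2; no alternative beats it.
Others bid (3, 3, 5): truth gives 2; no alternative beats it.
(Checking all 64 profiles: 6 have a profitable deviation, 58 do not.)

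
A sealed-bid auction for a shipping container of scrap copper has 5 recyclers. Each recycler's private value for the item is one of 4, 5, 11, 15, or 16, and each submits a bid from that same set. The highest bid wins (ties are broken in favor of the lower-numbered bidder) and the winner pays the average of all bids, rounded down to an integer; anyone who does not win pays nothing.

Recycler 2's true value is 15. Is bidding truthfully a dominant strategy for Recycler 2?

No

Consider the case where Recycler 1 bids 4, Recycler 3 bids 4, Recycler 4 bids 4 and Recycler 5 bids 4.
Truthful bid 15: wins, pays 6, utility 15 - 6 = 9.
Bid 5 instead: wins, pays 4, utility 15 - 4 = 11.
Since 11 > 9, bidding 5 is strictly better here, so truthful bidding is not dominant.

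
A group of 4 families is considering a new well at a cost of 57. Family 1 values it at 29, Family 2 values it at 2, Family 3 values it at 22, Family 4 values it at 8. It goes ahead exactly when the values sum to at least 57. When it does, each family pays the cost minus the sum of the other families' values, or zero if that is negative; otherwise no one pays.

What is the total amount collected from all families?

47

Total value 61 ≥ cost 57, so it is built.
Family 1: others sum to 32; max(0, 57 - 32) = 25.
Family 2: others sum to 59; max(0, 57 - 59) = 0.
Family 3: others sum to 39; max(0, 57 - 39) = 18.
Family 4: others sum to 53; max(0, 57 - 53) = 4.
Total collected = 25 + 0 + 18 + 4 = 47.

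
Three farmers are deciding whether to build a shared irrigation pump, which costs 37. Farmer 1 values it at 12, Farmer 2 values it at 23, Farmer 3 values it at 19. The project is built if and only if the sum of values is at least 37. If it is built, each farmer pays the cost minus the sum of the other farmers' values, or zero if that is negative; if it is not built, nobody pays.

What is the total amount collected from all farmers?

8

Total value 54 ≥ cost 37, so it is built.
Farmer 1: others sum to 42; max(0, 37 - 42) = 0.
Farmer 2: others sum to 31; max(0, 37 - 31) = 6.
Farmer 3: others sum to 35; max(0, 37 - 35) = 2.
Total collected = 0 + 6 + 2 = 8.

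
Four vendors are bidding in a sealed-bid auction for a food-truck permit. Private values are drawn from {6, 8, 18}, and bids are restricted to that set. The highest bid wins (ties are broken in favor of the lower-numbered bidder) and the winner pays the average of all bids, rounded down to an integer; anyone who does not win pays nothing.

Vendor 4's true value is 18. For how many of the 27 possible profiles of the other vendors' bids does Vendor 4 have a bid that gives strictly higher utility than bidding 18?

Others bid (6, 6, 6): truth gives 9; bid 8 gives 12 > 9. Violating.
Others bid (6, 6, 8): truth gives 9; no alternative beats it.
Others bid (6, 6, 18): truth gives 0; no alternative beats it.
(Checking all 27 profiles: 1 has a profitable deviation, 26 do not.)

1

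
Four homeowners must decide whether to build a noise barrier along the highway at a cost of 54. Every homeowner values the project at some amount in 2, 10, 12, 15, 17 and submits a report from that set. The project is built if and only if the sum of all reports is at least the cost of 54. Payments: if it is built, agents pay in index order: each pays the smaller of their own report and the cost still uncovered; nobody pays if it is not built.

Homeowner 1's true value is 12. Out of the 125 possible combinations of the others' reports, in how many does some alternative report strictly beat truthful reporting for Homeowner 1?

Others report (10, 17, 17): truth gives 0; report 10 gives 2 > 0. Violating.
Others report (12, 15, 17): truth gives 0; report 10 gives 2 > 0. Violating.
Others report (12, 17, 15): truth gives 0; report 10 gives 2 > 0. Violating.
Others report (12, 17, 17): truth gives 0; report 10 gives 2 > 0. Violating.
Others report (2, 2, 2): truth gives 0; no alternative beats it.
Others report (2, 2, 10): truth gives 0; no alternative beats it.
(Checking all 125 profiles: 20 have a profitable deviation, 105 do not.)

20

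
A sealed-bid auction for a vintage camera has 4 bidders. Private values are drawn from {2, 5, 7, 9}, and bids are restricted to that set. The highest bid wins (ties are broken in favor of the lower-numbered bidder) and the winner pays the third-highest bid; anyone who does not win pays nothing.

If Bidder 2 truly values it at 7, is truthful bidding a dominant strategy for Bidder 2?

No

Consider the case where Bidder 1 bids 2, Bidder 3 bids 2 and Bidder 4 bids 9.
Truthful bid 7: loses, pays 0, utility 0.
Bid 9 instead: wins, pays 2, utility 7 - 2 = 5.
Since 5 > 0, bidding 9 is strictly better here, so truthful bidding is not dominant.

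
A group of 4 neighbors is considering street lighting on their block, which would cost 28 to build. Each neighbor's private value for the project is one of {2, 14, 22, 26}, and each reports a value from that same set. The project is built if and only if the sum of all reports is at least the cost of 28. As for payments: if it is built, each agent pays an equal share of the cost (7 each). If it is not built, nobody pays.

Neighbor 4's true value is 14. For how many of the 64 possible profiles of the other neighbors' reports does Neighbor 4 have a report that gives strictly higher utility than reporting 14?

1

Others report (2, 2, 2): truth gives 0; report 22 gives 7 > 0. Violating.
Others report (2, 2, 14): truth gives 7; no alternative beats it.
Others report (2, 2, 22): truth gives 7; no alternative beats it.
(Checking all 64 profiles: 1 has a profitable deviation, 63 do not.)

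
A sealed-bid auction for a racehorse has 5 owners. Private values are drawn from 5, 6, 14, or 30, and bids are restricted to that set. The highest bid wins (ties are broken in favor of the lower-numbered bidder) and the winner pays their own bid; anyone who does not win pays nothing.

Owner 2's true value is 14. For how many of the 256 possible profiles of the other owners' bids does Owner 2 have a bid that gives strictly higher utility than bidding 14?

8

Others bid (5, 5, 5, 5): truth gives 0; bid 6 gives 8 > 0. Violating.
Others bid (5, 5, 5, 6): truth gives 0; bid 6 gives 8 > 0. Violating.
Others bid (5, 5, 6, 5): truth gives 0; bid 6 gives 8 > 0. Violating.
Others bid (5, 5, 6, 6): truth gives 0; bid 6 gives 8 > 0. Violating.
Others bid (5, 5, 5, 14): truth gives 0; no alternative beats it.
Others bid (5, 5, 5, 30): truth gives 0; no alternative beats it.
(Checking all 256 profiles: 8 have a profitable deviation, 248 do not.)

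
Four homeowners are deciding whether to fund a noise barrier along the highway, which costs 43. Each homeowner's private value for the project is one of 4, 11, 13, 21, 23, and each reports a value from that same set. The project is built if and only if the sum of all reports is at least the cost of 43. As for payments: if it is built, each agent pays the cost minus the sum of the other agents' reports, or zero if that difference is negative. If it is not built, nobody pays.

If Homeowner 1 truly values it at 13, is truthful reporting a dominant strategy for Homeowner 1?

Yes

Check each profile of the others' reports and compare truth against every alternative report.
Others report (4, 21, 21): truth gives 13, best alternative gives 13.
Others report (4, 21, 23): truth gives 13, best alternative gives 13.
Others report (4, 23, 21): truth gives 13, best alternative gives 13.
Others report (4, 23, 23): truth gives 13, best alternative gives 13.
Others report (11, 11, 21): truth gives 13, best alternative gives 13.
Others report (11, 11, 23): truth gives 13, best alternative gives 13.
(Remaining 119 profiles checked similarly; truth is weakly best in each.)
In every case the truthful report is at least as good as any alternative, so it is a dominant strategy.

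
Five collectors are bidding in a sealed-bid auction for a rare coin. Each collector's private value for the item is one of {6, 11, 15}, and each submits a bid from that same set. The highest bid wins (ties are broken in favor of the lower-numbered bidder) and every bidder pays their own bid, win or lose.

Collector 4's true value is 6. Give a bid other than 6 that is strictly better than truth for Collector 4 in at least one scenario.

11

Suppose Collector 1 bids 6, Collector 2 bids 6, Collector 3 bids 6 and Collector 5 bids 6.
Bid 6: loses but pays 6, utility -6.
Bid 11: wins, pays 11, utility 6 - 11 = -5.
So bidding 11 beats truth here (-5 > -6).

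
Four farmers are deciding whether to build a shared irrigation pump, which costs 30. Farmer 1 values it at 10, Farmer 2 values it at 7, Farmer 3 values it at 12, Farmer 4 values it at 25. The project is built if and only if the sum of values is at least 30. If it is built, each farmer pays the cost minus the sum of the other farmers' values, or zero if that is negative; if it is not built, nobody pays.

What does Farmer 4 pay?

Total value 54 ≥ cost 30, so the project is built.
The other farmers' values sum to 29.
Cost minus that sum is 30 - 29 = 1.

1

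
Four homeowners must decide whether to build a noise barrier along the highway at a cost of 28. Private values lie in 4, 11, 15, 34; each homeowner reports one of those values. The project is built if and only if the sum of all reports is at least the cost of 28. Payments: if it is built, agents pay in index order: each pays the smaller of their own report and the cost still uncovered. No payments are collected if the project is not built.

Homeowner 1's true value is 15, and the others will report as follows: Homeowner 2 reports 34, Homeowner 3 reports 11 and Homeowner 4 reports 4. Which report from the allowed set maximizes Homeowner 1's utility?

Report 4: project built, pays 4, utility 15 - 4 = 11.
Report 11: project built, pays 11, utility 15 - 11 = 4.
Report 15: project built, pays 15, utility 15 - 15 = 0.
Report 34: project built, pays 28, utility 15 - 28 = -13.
The best choice is 4 with utility 11.

4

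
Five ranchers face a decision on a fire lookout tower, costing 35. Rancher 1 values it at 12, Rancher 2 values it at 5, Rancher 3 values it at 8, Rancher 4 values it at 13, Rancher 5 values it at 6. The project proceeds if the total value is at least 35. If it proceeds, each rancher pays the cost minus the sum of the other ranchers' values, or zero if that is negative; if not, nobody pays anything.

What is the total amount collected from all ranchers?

Total value 44 ≥ cost 35, so it is built.
Rancher 1: others sum to 32; max(0, 35 - 32) = 3.
Rancher 2: others sum to 39; max(0, 35 - 39) = 0.
Rancher 3: others sum to 36; max(0, 35 - 36) = 0.
Rancher 4: others sum to 31; max(0, 35 - 31) = 4.
Rancher 5: others sum to 38; max(0, 35 - 38) = 0.
Total collected = 3 + 0 + 0 + 4 + 0 = 7.

7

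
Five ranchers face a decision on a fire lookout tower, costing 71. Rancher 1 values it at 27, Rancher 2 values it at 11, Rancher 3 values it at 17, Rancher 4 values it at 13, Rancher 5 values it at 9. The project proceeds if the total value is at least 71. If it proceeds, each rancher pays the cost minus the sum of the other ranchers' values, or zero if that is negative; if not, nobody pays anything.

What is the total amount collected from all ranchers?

47

Total value 77 ≥ cost 71, so it is built.
Rancher 1: others sum to 50; max(0, 71 - 50) = 21.
Rancher 2: others sum to 66; max(0, 71 - 66) = 5.
Rancher 3: others sum to 60; max(0, 71 - 60) = 11.
Rancher 4: others sum to 64; max(0, 71 - 64) = 7.
Rancher 5: others sum to 68; max(0, 71 - 68) = 3.
Total collected = 21 + 5 + 11 + 7 + 3 = 47.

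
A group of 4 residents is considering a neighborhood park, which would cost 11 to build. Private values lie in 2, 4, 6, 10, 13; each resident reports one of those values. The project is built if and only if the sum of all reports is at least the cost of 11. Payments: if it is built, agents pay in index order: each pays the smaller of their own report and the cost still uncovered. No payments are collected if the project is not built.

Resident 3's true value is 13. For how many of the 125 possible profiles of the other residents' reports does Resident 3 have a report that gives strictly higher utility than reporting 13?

Others report (2, 2, 2): truth gives 6; report 6 gives 7 > 6. Violating.
Others report (2, 2, 4): truth gives 6; report 4 gives 9 > 6. Violating.
Others report (2, 2, 6): truth gives 6; report 2 gives 11 > 6. Violating.
Others report (2, 2, 10): truth gives 6; report 2 gives 11 > 6. Violating.
Others report (2, 10, 2): truth gives 13; no alternative beats it.
Others report (2, 10, 4): truth gives 13; no alternative beats it.
(Checking all 125 profiles: 30 have a profitable deviation, 95 do not.)

30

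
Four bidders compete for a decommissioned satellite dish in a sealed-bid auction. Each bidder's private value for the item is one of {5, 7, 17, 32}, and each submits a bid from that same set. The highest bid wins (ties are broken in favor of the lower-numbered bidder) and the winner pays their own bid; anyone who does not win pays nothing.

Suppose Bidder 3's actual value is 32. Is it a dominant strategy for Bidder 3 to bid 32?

Consider the case where Bidder 1 bids 5, Bidder 2 bids 5 and Bidder 4 bids 5.
Truthful bid 32: wins, pays 32, utility 32 - 32 = 0.
Bid 7 instead: wins, pays 7, utility 32 - 7 = 25.
Since 25 > 0, bidding 7 is strictly better here, so truthful bidding is not dominant.

No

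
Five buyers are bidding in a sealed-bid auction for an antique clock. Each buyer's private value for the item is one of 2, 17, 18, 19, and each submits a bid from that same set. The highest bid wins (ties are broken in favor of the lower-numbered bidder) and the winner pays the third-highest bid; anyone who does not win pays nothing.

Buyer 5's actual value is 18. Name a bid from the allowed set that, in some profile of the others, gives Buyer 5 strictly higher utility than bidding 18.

19

Suppose Buyer 1 bids 2, Buyer 2 bids 2, Buyer 3 bids 2 and Buyer 4 bids 18.
Bid 18: loses, pays 0, utility 0.
Bid 19: wins, pays 2, utility 18 - 2 = 16.
So bidding 19 beats truth here (16 > 0).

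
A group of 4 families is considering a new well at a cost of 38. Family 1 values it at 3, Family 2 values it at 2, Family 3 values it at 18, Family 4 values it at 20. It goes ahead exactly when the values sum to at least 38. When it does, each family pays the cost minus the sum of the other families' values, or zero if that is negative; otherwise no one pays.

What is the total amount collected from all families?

Total value 43 ≥ cost 38, so it is built.
Family 1: others sum to 40; max(0, 38 - 40) = 0.
Family 2: others sum to 41; max(0, 38 - 41) = 0.
Family 3: others sum to 25; max(0, 38 - 25) = 13.
Family 4: others sum to 23; max(0, 38 - 23) = 15.
Total collected = 0 + 0 + 13 + 15 = 28.

28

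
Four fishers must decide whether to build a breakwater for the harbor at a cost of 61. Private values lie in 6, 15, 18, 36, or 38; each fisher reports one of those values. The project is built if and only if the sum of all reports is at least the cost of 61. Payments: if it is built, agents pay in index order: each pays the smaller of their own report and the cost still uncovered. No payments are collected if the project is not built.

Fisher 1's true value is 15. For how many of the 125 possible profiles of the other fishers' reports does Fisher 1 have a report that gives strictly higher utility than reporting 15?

Others report (6, 15, 36): truth gives 0; report 6 gives 9 > 0. Violating.
Others report (6, 15, 38): truth gives 0; report 6 gives 9 > 0. Violating.
Others report (6, 18, 36): truth gives 0; report 6 gives 9 > 0. Violating.
Others report (6, 18, 38): truth gives 0; report 6 gives 9 > 0. Violating.
Others report (6, 6, 6): truth gives 0; no alternative beats it.
Others report (6, 6, 15): truth gives 0; no alternative beats it.
(Checking all 125 profiles: 92 have a profitable deviation, 33 do not.)

92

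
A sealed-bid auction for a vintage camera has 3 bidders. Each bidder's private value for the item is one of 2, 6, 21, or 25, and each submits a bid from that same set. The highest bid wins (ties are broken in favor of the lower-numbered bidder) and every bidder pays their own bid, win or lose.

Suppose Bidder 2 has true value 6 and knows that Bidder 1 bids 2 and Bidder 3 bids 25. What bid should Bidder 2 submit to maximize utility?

2

Bid 2: loses but pays 2, utility -2.
Bid 6: loses but pays 6, utility -6.
Bid 21: loses but pays 21, utility -21.
Bid 25: wins, pays 25, utility 6 - 25 = -19.
The best choice is 2 with utility -2.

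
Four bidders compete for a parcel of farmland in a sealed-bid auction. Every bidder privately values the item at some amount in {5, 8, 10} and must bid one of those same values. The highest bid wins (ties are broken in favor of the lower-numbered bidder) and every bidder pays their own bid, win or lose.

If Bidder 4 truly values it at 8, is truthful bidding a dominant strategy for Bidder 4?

No

Consider the case where Bidder 1 bids 5, Bidder 2 bids 5 and Bidder 3 bids 8.
Truthful bid 8: loses but pays 8, utility -8.
Bid 5 instead: loses but pays 5, utility -5.
Since -5 > -8, bidding 5 is strictly better here, so truthful bidding is not dominant.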